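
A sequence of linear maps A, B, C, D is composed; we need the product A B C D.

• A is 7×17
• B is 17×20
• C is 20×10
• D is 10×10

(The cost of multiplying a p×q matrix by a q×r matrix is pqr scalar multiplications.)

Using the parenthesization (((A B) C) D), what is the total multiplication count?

(A B): 7×17 by 17×20 → 7×20, cost 7·17·20 = 2380
((A B) C): 7×20 by 20×10 → 7×10, cost 7·20·10 = 1400; cumulative 3780
(((A B) C) D): 7×10 by 10×10 → 7×10, cost 7·10·10 = 700; cumulative 4480
Total: 4480 scalar multiplications.

4480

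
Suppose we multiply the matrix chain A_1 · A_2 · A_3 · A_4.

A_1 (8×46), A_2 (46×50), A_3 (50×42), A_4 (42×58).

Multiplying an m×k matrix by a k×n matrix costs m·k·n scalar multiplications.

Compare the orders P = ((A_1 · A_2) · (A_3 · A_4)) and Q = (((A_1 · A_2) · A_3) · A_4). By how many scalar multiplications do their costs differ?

Order P = ((A_1 · A_2) · (A_3 · A_4)): (A_1 · A_2): 8×46 by 46×50 → 8×50, cost 8·46·50 = 18400; (A_3 · A_4): 50×42 by 42×58 → 50×58, cost 50·42·58 = 121800; ((A_1 · A_2) · (A_3 · A_4)): 8×50 by 50×58 → 8×58, cost 8·50·58 = 23200; cumulative 163400. Total 163400.
Order Q = (((A_1 · A_2) · A_3) · A_4): (A_1 · A_2): 8×46 by 46×50 → 8×50, cost 8·46·50 = 18400; ((A_1 · A_2) · A_3): 8×50 by 50×42 → 8×42, cost 8·50·42 = 16800; cumulative 35200; (((A_1 · A_2) · A_3) · A_4): 8×42 by 42×58 → 8×58, cost 8·42·58 = 19488; cumulative 54688. Total 54688.
Difference: |163400 − 54688| = 108712.

108712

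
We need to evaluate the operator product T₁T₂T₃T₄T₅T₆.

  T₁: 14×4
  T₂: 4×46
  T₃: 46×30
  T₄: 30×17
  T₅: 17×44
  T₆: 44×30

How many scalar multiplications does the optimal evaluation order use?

17512

Adjacent pairs: T₁T₂ = 14·4·46 = 2576; T₂T₃ = 4·46·30 = 5520; T₃T₄ = 46·30·17 = 23460; T₄T₅ = 30·17·44 = 22440; T₅T₆ = 17·44·30 = 22440.
Length 3: T₁..T₃: k=1: 0+5520+14·4·30=7200; k=2: 2576+0+14·46·30=21896 → min 7200 | T₂..T₄: k=2: 0+23460+4·46·17=26588; k=3: 5520+0+4·30·17=7560 → min 7560 | T₃..T₅: k=3: 0+22440+46·30·44=83160; k=4: 23460+0+46·17·44=57868 → min 57868 | T₄..T₆: k=4: 0+22440+30·17·30=37740; k=5: 22440+0+30·44·30=62040 → min 37740.
Length 4: T₁..T₄: k=1: 0+7560+14·4·17=8512; k=2: 2576+23460+14·46·17=36984; k=3: 7200+0+14·30·17=14340 → min 8512 | T₂..T₅: k=2: 0+57868+4·46·44=65964; k=3: 5520+22440+4·30·44=33240; k=4: 7560+0+4·17·44=10552 → min 10552 | T₃..T₆: k=3: 0+37740+46·30·30=79140; k=4: 23460+22440+46·17·30=69360; k=5: 57868+0+46·44·30=118588 → min 69360.
Length 5: T₁..T₅: k=1: 0+10552+14·4·44=13016; k=2: 2576+57868+14·46·44=88780; k=3: 7200+22440+14·30·44=48120; k=4: 8512+0+14·17·44=18984 → min 13016 | T₂..T₆: k=2: 0+69360+4·46·30=74880; k=3: 5520+37740+4·30·30=46860; k=4: 7560+22440+4·17·30=32040; k=5: 10552+0+4·44·30=15832 → min 15832.
Length 6: T₁..T₆: k=1: 0+15832+14·4·30=17512; k=2: 2576+69360+14·46·30=91256; k=3: 7200+37740+14·30·30=57540; k=4: 8512+22440+14·17·30=38092; k=5: 13016+0+14·44·30=31496 → min 17512.
Optimal order: (T₁((((T₂T₃)T₄)T₅)T₆)) with cost 17512.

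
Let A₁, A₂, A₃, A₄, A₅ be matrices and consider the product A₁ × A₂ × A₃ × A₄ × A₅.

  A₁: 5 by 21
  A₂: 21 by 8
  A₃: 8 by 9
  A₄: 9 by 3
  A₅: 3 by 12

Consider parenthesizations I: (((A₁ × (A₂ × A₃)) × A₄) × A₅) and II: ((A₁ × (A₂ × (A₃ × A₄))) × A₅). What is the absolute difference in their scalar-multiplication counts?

Order I = (((A₁ × (A₂ × A₃)) × A₄) × A₅): (A₂ × A₃): 21×8 by 8×9 → 21×9, cost 21·8·9 = 1512; (A₁ × (A₂ × A₃)): 5×21 by 21×9 → 5×9, cost 5·21·9 = 945; cumulative 2457; ((A₁ × (A₂ × A₃)) × A₄): 5×9 by 9×3 → 5×3, cost 5·9·3 = 135; cumulative 2592; (((A₁ × (A₂ × A₃)) × A₄) × A₅): 5×3 by 3×12 → 5×12, cost 5·3·12 = 180; cumulative 2772. Total 2772.
Order II = ((A₁ × (A₂ × (A₃ × A₄))) × A₅): (A₃ × A₄): 8×9 by 9×3 → 8×3, cost 8·9·3 = 216; (A₂ × (A₃ × A₄)): 21×8 by 8×3 → 21×3, cost 21·8·3 = 504; cumulative 720; (A₁ × (A₂ × (A₃ × A₄))): 5×21 by 21×3 → 5×3, cost 5·21·3 = 315; cumulative 1035; ((A₁ × (A₂ × (A₃ × A₄))) × A₅): 5×3 by 3×12 → 5×12, cost 5·3·12 = 180; cumulative 1215. Total 1215.
Difference: |2772 − 1215| = 1557.

1557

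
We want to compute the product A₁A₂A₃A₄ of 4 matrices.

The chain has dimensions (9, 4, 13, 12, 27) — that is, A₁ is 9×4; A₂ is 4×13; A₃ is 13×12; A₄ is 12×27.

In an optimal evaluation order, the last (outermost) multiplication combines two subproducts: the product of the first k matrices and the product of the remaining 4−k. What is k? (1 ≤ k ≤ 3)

Adjacent pairs: A₁A₂ = 9·4·13 = 468; A₂A₃ = 4·13·12 = 624; A₃A₄ = 13·12·27 = 4212.
Length 3: A₁..A₃: k=1: 0+624+9·4·12=1056; k=2: 468+0+9·13·12=1872 → min 1056 | A₂..A₄: k=2: 0+4212+4·13·27=5616; k=3: 624+0+4·12·27=1920 → min 1920.
Top-level splits: k=1: (A₁..A₁)·(A₂..A₄) → 0+1920+9·4·27 = 2892; k=2: (A₁..A₂)·(A₃..A₄) → 468+4212+9·13·27 = 7839; k=3: (A₁..A₃)·(A₄..A₄) → 1056+0+9·12·27 = 3972.
Best split is after A₁, i.e. k = 1.

1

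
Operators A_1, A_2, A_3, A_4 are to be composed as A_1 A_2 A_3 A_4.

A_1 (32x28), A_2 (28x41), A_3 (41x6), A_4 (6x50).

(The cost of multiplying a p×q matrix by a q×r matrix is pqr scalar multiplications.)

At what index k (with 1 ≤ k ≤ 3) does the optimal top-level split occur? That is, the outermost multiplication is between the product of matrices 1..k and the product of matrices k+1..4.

3

Adjacent pairs: A_1A_2 = 32·28·41 = 36736; A_2A_3 = 28·41·6 = 6888; A_3A_4 = 41·6·50 = 12300.
Length 3: A_1..A_3: k=1: 0+6888+32·28·6=12264; k=2: 36736+0+32·41·6=44608 → min 12264 | A_2..A_4: k=2: 0+12300+28·41·50=69700; k=3: 6888+0+28·6·50=15288 → min 15288.
Top-level splits: k=1: (A_1..A_1)·(A_2..A_4) → 0+15288+32·28·50 = 60088; k=2: (A_1..A_2)·(A_3..A_4) → 36736+12300+32·41·50 = 114636; k=3: (A_1..A_3)·(A_4..A_4) → 12264+0+32·6·50 = 21864.
Best split is after A_3, i.e. k = 3.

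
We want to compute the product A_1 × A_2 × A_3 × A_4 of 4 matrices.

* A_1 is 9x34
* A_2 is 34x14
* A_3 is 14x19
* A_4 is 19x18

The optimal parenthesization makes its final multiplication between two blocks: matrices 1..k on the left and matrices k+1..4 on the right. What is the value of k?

Adjacent pairs: A_1A_2 = 9·34·14 = 4284; A_2A_3 = 34·14·19 = 9044; A_3A_4 = 14·19·18 = 4788.
Length 3: A_1..A_3: k=1: 0+9044+9·34·19=14858; k=2: 4284+0+9·14·19=6678 → min 6678 | A_2..A_4: k=2: 0+4788+34·14·18=13356; k=3: 9044+0+34·19·18=20672 → min 13356.
Top-level splits: k=1: (A_1..A_1)·(A_2..A_4) → 0+13356+9·34·18 = 18864; k=2: (A_1..A_2)·(A_3..A_4) → 4284+4788+9·14·18 = 11340; k=3: (A_1..A_3)·(A_4..A_4) → 6678+0+9·19·18 = 9756.
Best split is after A_3, i.e. k = 3.

3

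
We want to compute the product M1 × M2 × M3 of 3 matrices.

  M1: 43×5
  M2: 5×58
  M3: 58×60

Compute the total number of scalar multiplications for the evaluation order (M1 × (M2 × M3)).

30300

(M2 × M3): 5×58 by 58×60 → 5×60, cost 5·58·60 = 17400
(M1 × (M2 × M3)): 43×5 by 5×60 → 43×60, cost 43·5·60 = 12900; cumulative 30300
Total: 30300 scalar multiplications.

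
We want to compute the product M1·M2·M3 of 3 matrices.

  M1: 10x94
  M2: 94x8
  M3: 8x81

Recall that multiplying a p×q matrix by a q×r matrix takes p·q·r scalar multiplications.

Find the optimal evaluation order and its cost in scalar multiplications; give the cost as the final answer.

14000

(M1·(M2·M3)): cost 137052.
((M1·M2)·M3): cost 14000.
Optimal: ((M1·M2)·M3) with cost 14000.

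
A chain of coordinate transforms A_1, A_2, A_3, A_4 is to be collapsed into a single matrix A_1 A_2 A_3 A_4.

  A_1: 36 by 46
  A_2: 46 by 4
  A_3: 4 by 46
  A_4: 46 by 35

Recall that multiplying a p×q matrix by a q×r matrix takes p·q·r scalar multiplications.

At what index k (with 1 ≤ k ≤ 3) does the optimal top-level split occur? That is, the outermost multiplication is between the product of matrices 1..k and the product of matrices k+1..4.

Adjacent pairs: A_1A_2 = 36·46·4 = 6624; A_2A_3 = 46·4·46 = 8464; A_3A_4 = 4·46·35 = 6440.
Length 3: A_1..A_3: k=1: 0+8464+36·46·46=84640; k=2: 6624+0+36·4·46=13248 → min 13248 | A_2..A_4: k=2: 0+6440+46·4·35=12880; k=3: 8464+0+46·46·35=82524 → min 12880.
Top-level splits: k=1: (A_1..A_1)·(A_2..A_4) → 0+12880+36·46·35 = 70840; k=2: (A_1..A_2)·(A_3..A_4) → 6624+6440+36·4·35 = 18104; k=3: (A_1..A_3)·(A_4..A_4) → 13248+0+36·46·35 = 71208.
Best split is after A_2, i.e. k = 2.

2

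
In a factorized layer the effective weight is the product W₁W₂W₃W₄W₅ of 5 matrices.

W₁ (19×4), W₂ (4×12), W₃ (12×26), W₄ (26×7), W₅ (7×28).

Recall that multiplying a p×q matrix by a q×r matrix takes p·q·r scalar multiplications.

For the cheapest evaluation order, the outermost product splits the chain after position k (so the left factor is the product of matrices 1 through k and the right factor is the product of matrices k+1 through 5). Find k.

Adjacent pairs: W₁W₂ = 19·4·12 = 912; W₂W₃ = 4·12·26 = 1248; W₃W₄ = 12·26·7 = 2184; W₄W₅ = 26·7·28 = 5096.
Length 3: W₁..W₃: k=1: 0+1248+19·4·26=3224; k=2: 912+0+19·12·26=6840 → min 3224 | W₂..W₄: k=2: 0+2184+4·12·7=2520; k=3: 1248+0+4·26·7=1976 → min 1976 | W₃..W₅: k=3: 0+5096+12·26·28=13832; k=4: 2184+0+12·7·28=4536 → min 4536.
Length 4: W₁..W₄: k=1: 0+1976+19·4·7=2508; k=2: 912+2184+19·12·7=4692; k=3: 3224+0+19·26·7=6682 → min 2508 | W₂..W₅: k=2: 0+4536+4·12·28=5880; k=3: 1248+5096+4·26·28=9256; k=4: 1976+0+4·7·28=2760 → min 2760.
Top-level splits: k=1: (W₁..W₁)·(W₂..W₅) → 0+2760+19·4·28 = 4888; k=2: (W₁..W₂)·(W₃..W₅) → 912+4536+19·12·28 = 11832; k=3: (W₁..W₃)·(W₄..W₅) → 3224+5096+19·26·28 = 22152; k=4: (W₁..W₄)·(W₅..W₅) → 2508+0+19·7·28 = 6232.
Best split is after W₁, i.e. k = 1.

1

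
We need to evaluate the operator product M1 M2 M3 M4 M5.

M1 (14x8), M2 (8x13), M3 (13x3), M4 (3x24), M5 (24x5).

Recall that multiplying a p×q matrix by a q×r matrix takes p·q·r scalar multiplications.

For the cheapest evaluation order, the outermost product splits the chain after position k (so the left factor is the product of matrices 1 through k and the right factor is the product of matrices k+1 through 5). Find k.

Adjacent pairs: M1M2 = 14·8·13 = 1456; M2M3 = 8·13·3 = 312; M3M4 = 13·3·24 = 936; M4M5 = 3·24·5 = 360.
Length 3: M1..M3: k=1: 0+312+14·8·3=648; k=2: 1456+0+14·13·3=2002 → min 648 | M2..M4: k=2: 0+936+8·13·24=3432; k=3: 312+0+8·3·24=888 → min 888 | M3..M5: k=3: 0+360+13·3·5=555; k=4: 936+0+13·24·5=2496 → min 555.
Length 4: M1..M4: k=1: 0+888+14·8·24=3576; k=2: 1456+936+14·13·24=6760; k=3: 648+0+14·3·24=1656 → min 1656 | M2..M5: k=2: 0+555+8·13·5=1075; k=3: 312+360+8·3·5=792; k=4: 888+0+8·24·5=1848 → min 792.
Top-level splits: k=1: (M1..M1)·(M2..M5) → 0+792+14·8·5 = 1352; k=2: (M1..M2)·(M3..M5) → 1456+555+14·13·5 = 2921; k=3: (M1..M3)·(M4..M5) → 648+360+14·3·5 = 1218; k=4: (M1..M4)·(M5..M5) → 1656+0+14·24·5 = 3336.
Best split is after M3, i.e. k = 3.

3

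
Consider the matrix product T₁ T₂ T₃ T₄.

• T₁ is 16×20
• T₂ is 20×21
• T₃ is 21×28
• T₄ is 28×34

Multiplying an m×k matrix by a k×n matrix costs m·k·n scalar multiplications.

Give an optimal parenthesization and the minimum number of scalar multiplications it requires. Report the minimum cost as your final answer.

31360

Adjacent pairs: T₁T₂ = 16·20·21 = 6720; T₂T₃ = 20·21·28 = 11760; T₃T₄ = 21·28·34 = 19992.
Length 3: T₁..T₃: k=1: 0+11760+16·20·28=20720; k=2: 6720+0+16·21·28=16128 → min 16128 | T₂..T₄: k=2: 0+19992+20·21·34=34272; k=3: 11760+0+20·28·34=30800 → min 30800.
Length 4: T₁..T₄: k=1: 0+30800+16·20·34=41680; k=2: 6720+19992+16·21·34=38136; k=3: 16128+0+16·28·34=31360 → min 31360.
Optimal parenthesization: (((T₁ T₂) T₃) T₄) with cost 31360.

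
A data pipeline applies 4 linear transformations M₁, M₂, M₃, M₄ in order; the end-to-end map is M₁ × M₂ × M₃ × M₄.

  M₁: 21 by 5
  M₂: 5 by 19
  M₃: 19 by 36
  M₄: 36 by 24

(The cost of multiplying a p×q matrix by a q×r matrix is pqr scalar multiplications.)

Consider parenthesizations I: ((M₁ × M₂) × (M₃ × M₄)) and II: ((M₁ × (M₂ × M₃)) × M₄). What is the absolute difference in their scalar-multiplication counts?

Order I = ((M₁ × M₂) × (M₃ × M₄)): (M₁ × M₂): 21×5 by 5×19 → 21×19, cost 21·5·19 = 1995; (M₃ × M₄): 19×36 by 36×24 → 19×24, cost 19·36·24 = 16416; ((M₁ × M₂) × (M₃ × M₄)): 21×19 by 19×24 → 21×24, cost 21·19·24 = 9576; cumulative 27987. Total 27987.
Order II = ((M₁ × (M₂ × M₃)) × M₄): (M₂ × M₃): 5×19 by 19×36 → 5×36, cost 5·19·36 = 3420; (M₁ × (M₂ × M₃)): 21×5 by 5×36 → 21×36, cost 21·5·36 = 3780; cumulative 7200; ((M₁ × (M₂ × M₃)) × M₄): 21×36 by 36×24 → 21×24, cost 21·36·24 = 18144; cumulative 25344. Total 25344.
Difference: |27987 − 25344| = 2643.

2643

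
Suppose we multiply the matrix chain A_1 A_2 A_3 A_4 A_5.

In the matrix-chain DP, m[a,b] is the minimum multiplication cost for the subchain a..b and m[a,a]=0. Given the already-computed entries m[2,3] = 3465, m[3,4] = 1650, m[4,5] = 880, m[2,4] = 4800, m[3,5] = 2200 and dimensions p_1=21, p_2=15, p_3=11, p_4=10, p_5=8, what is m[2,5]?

m[2,5] = min over k∈[2,4] of m[2,k]+m[k+1,5]+p_{1}·p_k·p_{5}.
k=2: 0 + 2200 + 21·15·8 = 4720; k=3: 3465 + 880 + 21·11·8 = 6193; k=4: 4800 + 0 + 21·10·8 = 6480.
Minimum: 4720 at k=2.

4720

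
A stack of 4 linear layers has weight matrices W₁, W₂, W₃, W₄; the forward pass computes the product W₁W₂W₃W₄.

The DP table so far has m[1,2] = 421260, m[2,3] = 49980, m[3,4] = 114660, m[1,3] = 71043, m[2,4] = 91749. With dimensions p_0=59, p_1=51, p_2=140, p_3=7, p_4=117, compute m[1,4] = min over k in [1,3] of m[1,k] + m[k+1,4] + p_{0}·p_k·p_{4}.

m[1,4] = min over k∈[1,3] of m[1,k]+m[k+1,4]+p_{0}·p_k·p_{4}.
k=1: 0 + 91749 + 59·51·117 = 443802; k=2: 421260 + 114660 + 59·140·117 = 1502340; k=3: 71043 + 0 + 59·7·117 = 119364.
Minimum: 119364 at k=3.

119364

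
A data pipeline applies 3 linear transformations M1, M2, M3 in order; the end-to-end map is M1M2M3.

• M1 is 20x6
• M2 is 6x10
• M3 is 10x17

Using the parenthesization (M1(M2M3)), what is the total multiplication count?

3060

(M2M3): 6×10 by 10×17 → 6×17, cost 6·10·17 = 1020
(M1(M2M3)): 20×6 by 6×17 → 20×17, cost 20·6·17 = 2040; cumulative 3060
Total: 3060 scalar multiplications.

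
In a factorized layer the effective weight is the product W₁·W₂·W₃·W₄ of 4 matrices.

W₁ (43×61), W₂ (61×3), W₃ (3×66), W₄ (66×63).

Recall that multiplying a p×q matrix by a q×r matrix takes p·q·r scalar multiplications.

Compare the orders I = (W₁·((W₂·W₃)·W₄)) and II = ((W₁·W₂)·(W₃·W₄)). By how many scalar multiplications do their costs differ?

Order I = (W₁·((W₂·W₃)·W₄)): (W₂·W₃): 61×3 by 3×66 → 61×66, cost 61·3·66 = 12078; ((W₂·W₃)·W₄): 61×66 by 66×63 → 61×63, cost 61·66·63 = 253638; cumulative 265716; (W₁·((W₂·W₃)·W₄)): 43×61 by 61×63 → 43×63, cost 43·61·63 = 165249; cumulative 430965. Total 430965.
Order II = ((W₁·W₂)·(W₃·W₄)): (W₁·W₂): 43×61 by 61×3 → 43×3, cost 43·61·3 = 7869; (W₃·W₄): 3×66 by 66×63 → 3×63, cost 3·66·63 = 12474; ((W₁·W₂)·(W₃·W₄)): 43×3 by 3×63 → 43×63, cost 43·3·63 = 8127; cumulative 28470. Total 28470.
Difference: |430965 − 28470| = 402495.

402495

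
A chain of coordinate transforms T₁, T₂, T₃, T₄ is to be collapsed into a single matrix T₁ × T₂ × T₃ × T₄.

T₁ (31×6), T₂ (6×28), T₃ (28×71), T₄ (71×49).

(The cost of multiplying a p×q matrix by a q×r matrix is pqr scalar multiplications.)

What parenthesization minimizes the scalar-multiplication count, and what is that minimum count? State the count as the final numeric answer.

Adjacent pairs: T₁T₂ = 31·6·28 = 5208; T₂T₃ = 6·28·71 = 11928; T₃T₄ = 28·71·49 = 97412.
Length 3: T₁..T₃: k=1: 0+11928+31·6·71=25134; k=2: 5208+0+31·28·71=66836 → min 25134 | T₂..T₄: k=2: 0+97412+6·28·49=105644; k=3: 11928+0+6·71·49=32802 → min 32802.
Length 4: T₁..T₄: k=1: 0+32802+31·6·49=41916; k=2: 5208+97412+31·28·49=145152; k=3: 25134+0+31·71·49=132983 → min 41916.
Optimal parenthesization: (T₁ × ((T₂ × T₃) × T₄)) with cost 41916.

41916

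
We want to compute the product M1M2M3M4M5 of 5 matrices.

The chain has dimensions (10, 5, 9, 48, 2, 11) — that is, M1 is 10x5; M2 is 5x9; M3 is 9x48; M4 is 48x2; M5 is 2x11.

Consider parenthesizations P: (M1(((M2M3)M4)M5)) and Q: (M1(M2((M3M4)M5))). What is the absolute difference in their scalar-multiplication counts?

Order P = (M1(((M2M3)M4)M5)): (M2M3): 5×9 by 9×48 → 5×48, cost 5·9·48 = 2160; ((M2M3)M4): 5×48 by 48×2 → 5×2, cost 5·48·2 = 480; cumulative 2640; (((M2M3)M4)M5): 5×2 by 2×11 → 5×11, cost 5·2·11 = 110; cumulative 2750; (M1(((M2M3)M4)M5)): 10×5 by 5×11 → 10×11, cost 10·5·11 = 550; cumulative 3300. Total 3300.
Order Q = (M1(M2((M3M4)M5))): (M3M4): 9×48 by 48×2 → 9×2, cost 9·48·2 = 864; ((M3M4)M5): 9×2 by 2×11 → 9×11, cost 9·2·11 = 198; cumulative 1062; (M2((M3M4)M5)): 5×9 by 9×11 → 5×11, cost 5·9·11 = 495; cumulative 1557; (M1(M2((M3M4)M5))): 10×5 by 5×11 → 10×11, cost 10·5·11 = 550; cumulative 2107. Total 2107.
Difference: |3300 − 2107| = 1193.

1193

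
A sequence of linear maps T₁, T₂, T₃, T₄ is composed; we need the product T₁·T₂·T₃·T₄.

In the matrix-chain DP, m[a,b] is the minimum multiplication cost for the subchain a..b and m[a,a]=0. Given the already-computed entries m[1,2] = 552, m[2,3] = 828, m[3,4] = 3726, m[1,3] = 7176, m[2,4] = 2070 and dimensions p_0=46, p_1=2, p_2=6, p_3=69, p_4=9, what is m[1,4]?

m[1,4] = min over k∈[1,3] of m[1,k]+m[k+1,4]+p_{0}·p_k·p_{4}.
k=1: 0 + 2070 + 46·2·9 = 2898; k=2: 552 + 3726 + 46·6·9 = 6762; k=3: 7176 + 0 + 46·69·9 = 35742.
Minimum: 2898 at k=1.

2898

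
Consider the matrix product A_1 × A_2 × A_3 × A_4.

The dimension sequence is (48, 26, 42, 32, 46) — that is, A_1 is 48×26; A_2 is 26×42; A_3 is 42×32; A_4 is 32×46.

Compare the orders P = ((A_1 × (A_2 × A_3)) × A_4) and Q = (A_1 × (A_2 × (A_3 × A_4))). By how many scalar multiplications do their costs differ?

Order P = ((A_1 × (A_2 × A_3)) × A_4): (A_2 × A_3): 26×42 by 42×32 → 26×32, cost 26·42·32 = 34944; (A_1 × (A_2 × A_3)): 48×26 by 26×32 → 48×32, cost 48·26·32 = 39936; cumulative 74880; ((A_1 × (A_2 × A_3)) × A_4): 48×32 by 32×46 → 48×46, cost 48·32·46 = 70656; cumulative 145536. Total 145536.
Order Q = (A_1 × (A_2 × (A_3 × A_4))): (A_3 × A_4): 42×32 by 32×46 → 42×46, cost 42·32·46 = 61824; (A_2 × (A_3 × A_4)): 26×42 by 42×46 → 26×46, cost 26·42·46 = 50232; cumulative 112056; (A_1 × (A_2 × (A_3 × A_4))): 48×26 by 26×46 → 48×46, cost 48·26·46 = 57408; cumulative 169464. Total 169464.
Difference: |145536 − 169464| = 23928.

23928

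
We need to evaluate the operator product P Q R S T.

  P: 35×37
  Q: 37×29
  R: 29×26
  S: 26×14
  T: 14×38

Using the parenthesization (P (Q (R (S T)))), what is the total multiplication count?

132468

(S T): 26×14 by 14×38 → 26×38, cost 26·14·38 = 13832
(R (S T)): 29×26 by 26×38 → 29×38, cost 29·26·38 = 28652; cumulative 42484
(Q (R (S T))): 37×29 by 29×38 → 37×38, cost 37·29·38 = 40774; cumulative 83258
(P (Q (R (S T)))): 35×37 by 37×38 → 35×38, cost 35·37·38 = 49210; cumulative 132468
Total: 132468 scalar multiplications.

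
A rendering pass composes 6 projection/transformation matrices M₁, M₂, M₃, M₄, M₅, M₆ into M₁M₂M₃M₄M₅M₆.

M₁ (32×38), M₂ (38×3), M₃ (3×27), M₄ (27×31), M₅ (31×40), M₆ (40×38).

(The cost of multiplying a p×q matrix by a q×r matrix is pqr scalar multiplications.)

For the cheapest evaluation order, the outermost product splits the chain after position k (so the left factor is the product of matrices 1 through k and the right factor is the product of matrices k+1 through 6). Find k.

Adjacent pairs: M₁M₂ = 32·38·3 = 3648; M₂M₃ = 38·3·27 = 3078; M₃M₄ = 3·27·31 = 2511; M₄M₅ = 27·31·40 = 33480; M₅M₆ = 31·40·38 = 47120.
Length 3: M₁..M₃: k=1: 0+3078+32·38·27=35910; k=2: 3648+0+32·3·27=6240 → min 6240 | M₂..M₄: k=2: 0+2511+38·3·31=6045; k=3: 3078+0+38·27·31=34884 → min 6045 | M₃..M₅: k=3: 0+33480+3·27·40=36720; k=4: 2511+0+3·31·40=6231 → min 6231 | M₄..M₆: k=4: 0+47120+27·31·38=78926; k=5: 33480+0+27·40·38=74520 → min 74520.
Length 4: M₁..M₄: k=1: 0+6045+32·38·31=43741; k=2: 3648+2511+32·3·31=9135; k=3: 6240+0+32·27·31=33024 → min 9135 | M₂..M₅: k=2: 0+6231+38·3·40=10791; k=3: 3078+33480+38·27·40=77598; k=4: 6045+0+38·31·40=53165 → min 10791 | M₃..M₆: k=3: 0+74520+3·27·38=77598; k=4: 2511+47120+3·31·38=53165; k=5: 6231+0+3·40·38=10791 → min 10791.
Length 5: M₁..M₅: k=1: 0+10791+32·38·40=59431; k=2: 3648+6231+32·3·40=13719; k=3: 6240+33480+32·27·40=74280; k=4: 9135+0+32·31·40=48815 → min 13719 | M₂..M₆: k=2: 0+10791+38·3·38=15123; k=3: 3078+74520+38·27·38=116586; k=4: 6045+47120+38·31·38=97929; k=5: 10791+0+38·40·38=68551 → min 15123.
Top-level splits: k=1: (M₁..M₁)·(M₂..M₆) → 0+15123+32·38·38 = 61331; k=2: (M₁..M₂)·(M₃..M₆) → 3648+10791+32·3·38 = 18087; k=3: (M₁..M₃)·(M₄..M₆) → 6240+74520+32·27·38 = 113592; k=4: (M₁..M₄)·(M₅..M₆) → 9135+47120+32·31·38 = 93951; k=5: (M₁..M₅)·(M₆..M₆) → 13719+0+32·40·38 = 62359.
Best split is after M₂, i.e. k = 2.

2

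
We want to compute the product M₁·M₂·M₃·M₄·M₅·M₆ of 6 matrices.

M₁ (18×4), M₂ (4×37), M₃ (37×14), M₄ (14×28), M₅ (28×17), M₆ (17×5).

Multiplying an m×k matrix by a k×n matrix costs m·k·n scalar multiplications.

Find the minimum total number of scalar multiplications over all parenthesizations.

Adjacent pairs: M₁M₂ = 18·4·37 = 2664; M₂M₃ = 4·37·14 = 2072; M₃M₄ = 37·14·28 = 14504; M₄M₅ = 14·28·17 = 6664; M₅M₆ = 28·17·5 = 2380.
Length 3: M₁..M₃: k=1: 0+2072+18·4·14=3080; k=2: 2664+0+18·37·14=11988 → min 3080 | M₂..M₄: k=2: 0+14504+4·37·28=18648; k=3: 2072+0+4·14·28=3640 → min 3640 | M₃..M₅: k=3: 0+6664+37·14·17=15470; k=4: 14504+0+37·28·17=32116 → min 15470 | M₄..M₆: k=4: 0+2380+14·28·5=4340; k=5: 6664+0+14·17·5=7854 → min 4340.
Length 4: M₁..M₄: k=1: 0+3640+18·4·28=5656; k=2: 2664+14504+18·37·28=35816; k=3: 3080+0+18·14·28=10136 → min 5656 | M₂..M₅: k=2: 0+15470+4·37·17=17986; k=3: 2072+6664+4·14·17=9688; k=4: 3640+0+4·28·17=5544 → min 5544 | M₃..M₆: k=3: 0+4340+37·14·5=6930; k=4: 14504+2380+37·28·5=22064; k=5: 15470+0+37·17·5=18615 → min 6930.
Length 5: M₁..M₅: k=1: 0+5544+18·4·17=6768; k=2: 2664+15470+18·37·17=29456; k=3: 3080+6664+18·14·17=14028; k=4: 5656+0+18·28·17=14224 → min 6768 | M₂..M₆: k=2: 0+6930+4·37·5=7670; k=3: 2072+4340+4·14·5=6692; k=4: 3640+2380+4·28·5=6580; k=5: 5544+0+4·17·5=5884 → min 5884.
Length 6: M₁..M₆: k=1: 0+5884+18·4·5=6244; k=2: 2664+6930+18·37·5=12924; k=3: 3080+4340+18·14·5=8680; k=4: 5656+2380+18·28·5=10556; k=5: 6768+0+18·17·5=8298 → min 6244.
Optimal order: (M₁·((((M₂·M₃)·M₄)·M₅)·M₆)) with cost 6244.

6244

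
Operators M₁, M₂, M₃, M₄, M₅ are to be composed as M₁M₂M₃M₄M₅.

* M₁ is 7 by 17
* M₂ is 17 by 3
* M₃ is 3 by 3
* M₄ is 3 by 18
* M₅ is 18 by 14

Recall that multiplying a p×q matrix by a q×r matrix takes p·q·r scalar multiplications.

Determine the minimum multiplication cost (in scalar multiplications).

Adjacent pairs: M₁M₂ = 7·17·3 = 357; M₂M₃ = 17·3·3 = 153; M₃M₄ = 3·3·18 = 162; M₄M₅ = 3·18·14 = 756.
Length 3: M₁..M₃: k=1: 0+153+7·17·3=510; k=2: 357+0+7·3·3=420 → min 420 | M₂..M₄: k=2: 0+162+17·3·18=1080; k=3: 153+0+17·3·18=1071 → min 1071 | M₃..M₅: k=3: 0+756+3·3·14=882; k=4: 162+0+3·18·14=918 → min 882.
Length 4: M₁..M₄: k=1: 0+1071+7·17·18=3213; k=2: 357+162+7·3·18=897; k=3: 420+0+7·3·18=798 → min 798 | M₂..M₅: k=2: 0+882+17·3·14=1596; k=3: 153+756+17·3·14=1623; k=4: 1071+0+17·18·14=5355 → min 1596.
Length 5: M₁..M₅: k=1: 0+1596+7·17·14=3262; k=2: 357+882+7·3·14=1533; k=3: 420+756+7·3·14=1470; k=4: 798+0+7·18·14=2562 → min 1470.
Optimal order: (((M₁M₂)M₃)(M₄M₅)) with cost 1470.

1470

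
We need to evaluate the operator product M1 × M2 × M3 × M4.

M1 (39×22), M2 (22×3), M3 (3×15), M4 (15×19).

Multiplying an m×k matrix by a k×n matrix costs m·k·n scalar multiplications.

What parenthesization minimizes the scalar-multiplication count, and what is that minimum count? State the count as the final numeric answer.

5652

Adjacent pairs: M1M2 = 39·22·3 = 2574; M2M3 = 22·3·15 = 990; M3M4 = 3·15·19 = 855.
Length 3: M1..M3: k=1: 0+990+39·22·15=13860; k=2: 2574+0+39·3·15=4329 → min 4329 | M2..M4: k=2: 0+855+22·3·19=2109; k=3: 990+0+22·15·19=7260 → min 2109.
Length 4: M1..M4: k=1: 0+2109+39·22·19=18411; k=2: 2574+855+39·3·19=5652; k=3: 4329+0+39·15·19=15444 → min 5652.
Optimal parenthesization: ((M1 × M2) × (M3 × M4)) with cost 5652.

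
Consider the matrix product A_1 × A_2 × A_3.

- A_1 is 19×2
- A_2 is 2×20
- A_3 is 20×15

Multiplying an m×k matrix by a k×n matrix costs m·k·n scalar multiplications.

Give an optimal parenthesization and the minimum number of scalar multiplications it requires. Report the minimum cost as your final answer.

1170

(A_1 × (A_2 × A_3)): cost 1170.
((A_1 × A_2) × A_3): cost 6460.
Optimal: (A_1 × (A_2 × A_3)) with cost 1170.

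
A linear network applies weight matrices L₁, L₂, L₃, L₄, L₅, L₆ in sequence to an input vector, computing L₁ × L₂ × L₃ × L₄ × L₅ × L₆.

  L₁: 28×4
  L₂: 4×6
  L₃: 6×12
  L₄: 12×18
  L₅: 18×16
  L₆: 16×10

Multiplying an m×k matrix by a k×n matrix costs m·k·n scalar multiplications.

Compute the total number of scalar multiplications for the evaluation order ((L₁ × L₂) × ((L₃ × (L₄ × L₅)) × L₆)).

(L₁ × L₂): 28×4 by 4×6 → 28×6, cost 28·4·6 = 672
(L₄ × L₅): 12×18 by 18×16 → 12×16, cost 12·18·16 = 3456
(L₃ × (L₄ × L₅)): 6×12 by 12×16 → 6×16, cost 6·12·16 = 1152; cumulative 4608
((L₃ × (L₄ × L₅)) × L₆): 6×16 by 16×10 → 6×10, cost 6·16·10 = 960; cumulative 5568
((L₁ × L₂) × ((L₃ × (L₄ × L₅)) × L₆)): 28×6 by 6×10 → 28×10, cost 28·6·10 = 1680; cumulative 7920
Total: 7920 scalar multiplications.

7920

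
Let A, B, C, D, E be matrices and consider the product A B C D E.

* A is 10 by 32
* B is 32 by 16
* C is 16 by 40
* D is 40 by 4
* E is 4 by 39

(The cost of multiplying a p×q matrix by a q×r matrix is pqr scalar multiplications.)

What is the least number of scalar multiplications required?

7448

Adjacent pairs: AB = 10·32·16 = 5120; BC = 32·16·40 = 20480; CD = 16·40·4 = 2560; DE = 40·4·39 = 6240.
Length 3: A..C: k=1: 0+20480+10·32·40=33280; k=2: 5120+0+10·16·40=11520 → min 11520 | B..D: k=2: 0+2560+32·16·4=4608; k=3: 20480+0+32·40·4=25600 → min 4608 | C..E: k=3: 0+6240+16·40·39=31200; k=4: 2560+0+16·4·39=5056 → min 5056.
Length 4: A..D: k=1: 0+4608+10·32·4=5888; k=2: 5120+2560+10·16·4=8320; k=3: 11520+0+10·40·4=13120 → min 5888 | B..E: k=2: 0+5056+32·16·39=25024; k=3: 20480+6240+32·40·39=76640; k=4: 4608+0+32·4·39=9600 → min 9600.
Length 5: A..E: k=1: 0+9600+10·32·39=22080; k=2: 5120+5056+10·16·39=16416; k=3: 11520+6240+10·40·39=33360; k=4: 5888+0+10·4·39=7448 → min 7448.
Optimal order: ((A (B (C D))) E) with cost 7448.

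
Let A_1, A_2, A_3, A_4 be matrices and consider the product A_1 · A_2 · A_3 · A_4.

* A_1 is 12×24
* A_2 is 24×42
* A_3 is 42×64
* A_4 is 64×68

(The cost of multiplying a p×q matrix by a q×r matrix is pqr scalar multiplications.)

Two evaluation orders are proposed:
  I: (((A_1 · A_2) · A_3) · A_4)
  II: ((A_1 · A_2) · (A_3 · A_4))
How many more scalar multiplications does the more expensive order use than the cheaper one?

132576

Order I = (((A_1 · A_2) · A_3) · A_4): (A_1 · A_2): 12×24 by 24×42 → 12×42, cost 12·24·42 = 12096; ((A_1 · A_2) · A_3): 12×42 by 42×64 → 12×64, cost 12·42·64 = 32256; cumulative 44352; (((A_1 · A_2) · A_3) · A_4): 12×64 by 64×68 → 12×68, cost 12·64·68 = 52224; cumulative 96576. Total 96576.
Order II = ((A_1 · A_2) · (A_3 · A_4)): (A_1 · A_2): 12×24 by 24×42 → 12×42, cost 12·24·42 = 12096; (A_3 · A_4): 42×64 by 64×68 → 42×68, cost 42·64·68 = 182784; ((A_1 · A_2) · (A_3 · A_4)): 12×42 by 42×68 → 12×68, cost 12·42·68 = 34272; cumulative 229152. Total 229152.
Difference: |96576 − 229152| = 132576.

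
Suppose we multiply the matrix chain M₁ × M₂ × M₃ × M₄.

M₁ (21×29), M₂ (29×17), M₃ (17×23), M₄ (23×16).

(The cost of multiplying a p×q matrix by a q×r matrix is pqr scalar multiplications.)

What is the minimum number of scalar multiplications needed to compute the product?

Adjacent pairs: M₁M₂ = 21·29·17 = 10353; M₂M₃ = 29·17·23 = 11339; M₃M₄ = 17·23·16 = 6256.
Length 3: M₁..M₃: k=1: 0+11339+21·29·23=25346; k=2: 10353+0+21·17·23=18564 → min 18564 | M₂..M₄: k=2: 0+6256+29·17·16=14144; k=3: 11339+0+29·23·16=22011 → min 14144.
Length 4: M₁..M₄: k=1: 0+14144+21·29·16=23888; k=2: 10353+6256+21·17·16=22321; k=3: 18564+0+21·23·16=26292 → min 22321.
Optimal order: ((M₁ × M₂) × (M₃ × M₄)) with cost 22321.

22321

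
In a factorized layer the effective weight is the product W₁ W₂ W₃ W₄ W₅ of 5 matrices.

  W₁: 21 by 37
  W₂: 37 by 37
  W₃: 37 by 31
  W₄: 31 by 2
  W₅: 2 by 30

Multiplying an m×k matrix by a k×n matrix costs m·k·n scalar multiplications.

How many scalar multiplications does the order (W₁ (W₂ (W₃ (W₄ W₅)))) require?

100650

(W₄ W₅): 31×2 by 2×30 → 31×30, cost 31·2·30 = 1860
(W₃ (W₄ W₅)): 37×31 by 31×30 → 37×30, cost 37·31·30 = 34410; cumulative 36270
(W₂ (W₃ (W₄ W₅))): 37×37 by 37×30 → 37×30, cost 37·37·30 = 41070; cumulative 77340
(W₁ (W₂ (W₃ (W₄ W₅)))): 21×37 by 37×30 → 21×30, cost 21·37·30 = 23310; cumulative 100650
Total: 100650 scalar multiplications.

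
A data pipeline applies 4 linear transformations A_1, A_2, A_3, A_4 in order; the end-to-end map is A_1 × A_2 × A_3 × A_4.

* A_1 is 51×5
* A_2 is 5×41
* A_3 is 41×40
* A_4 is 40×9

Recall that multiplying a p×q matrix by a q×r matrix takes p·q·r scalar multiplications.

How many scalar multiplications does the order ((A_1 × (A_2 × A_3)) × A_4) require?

36760

(A_2 × A_3): 5×41 by 41×40 → 5×40, cost 5·41·40 = 8200
(A_1 × (A_2 × A_3)): 51×5 by 5×40 → 51×40, cost 51·5·40 = 10200; cumulative 18400
((A_1 × (A_2 × A_3)) × A_4): 51×40 by 40×9 → 51×9, cost 51·40·9 = 18360; cumulative 36760
Total: 36760 scalar multiplications.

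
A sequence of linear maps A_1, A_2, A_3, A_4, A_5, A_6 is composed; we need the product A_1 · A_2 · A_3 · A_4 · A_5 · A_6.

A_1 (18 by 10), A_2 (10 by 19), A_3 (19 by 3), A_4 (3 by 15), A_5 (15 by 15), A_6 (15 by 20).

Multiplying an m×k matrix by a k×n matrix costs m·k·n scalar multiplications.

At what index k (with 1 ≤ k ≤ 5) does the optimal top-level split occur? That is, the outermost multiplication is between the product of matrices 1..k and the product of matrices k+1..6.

Adjacent pairs: A_1A_2 = 18·10·19 = 3420; A_2A_3 = 10·19·3 = 570; A_3A_4 = 19·3·15 = 855; A_4A_5 = 3·15·15 = 675; A_5A_6 = 15·15·20 = 4500.
Length 3: A_1..A_3: k=1: 0+570+18·10·3=1110; k=2: 3420+0+18·19·3=4446 → min 1110 | A_2..A_4: k=2: 0+855+10·19·15=3705; k=3: 570+0+10·3·15=1020 → min 1020 | A_3..A_5: k=3: 0+675+19·3·15=1530; k=4: 855+0+19·15·15=5130 → min 1530 | A_4..A_6: k=4: 0+4500+3·15·20=5400; k=5: 675+0+3·15·20=1575 → min 1575.
Length 4: A_1..A_4: k=1: 0+1020+18·10·15=3720; k=2: 3420+855+18·19·15=9405; k=3: 1110+0+18·3·15=1920 → min 1920 | A_2..A_5: k=2: 0+1530+10·19·15=4380; k=3: 570+675+10·3·15=1695; k=4: 1020+0+10·15·15=3270 → min 1695 | A_3..A_6: k=3: 0+1575+19·3·20=2715; k=4: 855+4500+19·15·20=11055; k=5: 1530+0+19·15·20=7230 → min 2715.
Length 5: A_1..A_5: k=1: 0+1695+18·10·15=4395; k=2: 3420+1530+18·19·15=10080; k=3: 1110+675+18·3·15=2595; k=4: 1920+0+18·15·15=5970 → min 2595 | A_2..A_6: k=2: 0+2715+10·19·20=6515; k=3: 570+1575+10·3·20=2745; k=4: 1020+4500+10·15·20=8520; k=5: 1695+0+10·15·20=4695 → min 2745.
Top-level splits: k=1: (A_1..A_1)·(A_2..A_6) → 0+2745+18·10·20 = 6345; k=2: (A_1..A_2)·(A_3..A_6) → 3420+2715+18·19·20 = 12975; k=3: (A_1..A_3)·(A_4..A_6) → 1110+1575+18·3·20 = 3765; k=4: (A_1..A_4)·(A_5..A_6) → 1920+4500+18·15·20 = 11820; k=5: (A_1..A_5)·(A_6..A_6) → 2595+0+18·15·20 = 7995.
Best split is after A_3, i.e. k = 3.

3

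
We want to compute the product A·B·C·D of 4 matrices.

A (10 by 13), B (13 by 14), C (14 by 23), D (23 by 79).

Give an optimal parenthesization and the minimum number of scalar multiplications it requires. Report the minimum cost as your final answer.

Adjacent pairs: AB = 10·13·14 = 1820; BC = 13·14·23 = 4186; CD = 14·23·79 = 25438.
Length 3: A..C: k=1: 0+4186+10·13·23=7176; k=2: 1820+0+10·14·23=5040 → min 5040 | B..D: k=2: 0+25438+13·14·79=39816; k=3: 4186+0+13·23·79=27807 → min 27807.
Length 4: A..D: k=1: 0+27807+10·13·79=38077; k=2: 1820+25438+10·14·79=38318; k=3: 5040+0+10·23·79=23210 → min 23210.
Optimal parenthesization: (((A·B)·C)·D) with cost 23210.

23210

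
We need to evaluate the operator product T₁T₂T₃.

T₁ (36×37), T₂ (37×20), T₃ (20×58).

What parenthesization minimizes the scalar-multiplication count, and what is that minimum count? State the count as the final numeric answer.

68400

(T₁(T₂T₃)): cost 120176.
((T₁T₂)T₃): cost 68400.
Optimal: ((T₁T₂)T₃) with cost 68400.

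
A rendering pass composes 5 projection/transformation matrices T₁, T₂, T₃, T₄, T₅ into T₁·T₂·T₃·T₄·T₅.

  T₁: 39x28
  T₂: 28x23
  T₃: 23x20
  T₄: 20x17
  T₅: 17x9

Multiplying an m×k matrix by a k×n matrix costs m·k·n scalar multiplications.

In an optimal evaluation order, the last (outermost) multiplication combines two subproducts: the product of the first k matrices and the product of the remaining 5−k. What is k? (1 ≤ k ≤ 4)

Adjacent pairs: T₁T₂ = 39·28·23 = 25116; T₂T₃ = 28·23·20 = 12880; T₃T₄ = 23·20·17 = 7820; T₄T₅ = 20·17·9 = 3060.
Length 3: T₁..T₃: k=1: 0+12880+39·28·20=34720; k=2: 25116+0+39·23·20=43056 → min 34720 | T₂..T₄: k=2: 0+7820+28·23·17=18768; k=3: 12880+0+28·20·17=22400 → min 18768 | T₃..T₅: k=3: 0+3060+23·20·9=7200; k=4: 7820+0+23·17·9=11339 → min 7200.
Length 4: T₁..T₄: k=1: 0+18768+39·28·17=37332; k=2: 25116+7820+39·23·17=48185; k=3: 34720+0+39·20·17=47980 → min 37332 | T₂..T₅: k=2: 0+7200+28·23·9=12996; k=3: 12880+3060+28·20·9=20980; k=4: 18768+0+28·17·9=23052 → min 12996.
Top-level splits: k=1: (T₁..T₁)·(T₂..T₅) → 0+12996+39·28·9 = 22824; k=2: (T₁..T₂)·(T₃..T₅) → 25116+7200+39·23·9 = 40389; k=3: (T₁..T₃)·(T₄..T₅) → 34720+3060+39·20·9 = 44800; k=4: (T₁..T₄)·(T₅..T₅) → 37332+0+39·17·9 = 43299.
Best split is after T₁, i.e. k = 1.

1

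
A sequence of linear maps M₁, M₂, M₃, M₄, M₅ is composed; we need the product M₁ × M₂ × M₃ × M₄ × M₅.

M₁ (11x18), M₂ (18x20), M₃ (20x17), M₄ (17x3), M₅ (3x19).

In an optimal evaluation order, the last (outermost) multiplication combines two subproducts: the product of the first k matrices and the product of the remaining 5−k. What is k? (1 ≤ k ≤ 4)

4

Adjacent pairs: M₁M₂ = 11·18·20 = 3960; M₂M₃ = 18·20·17 = 6120; M₃M₄ = 20·17·3 = 1020; M₄M₅ = 17·3·19 = 969.
Length 3: M₁..M₃: k=1: 0+6120+11·18·17=9486; k=2: 3960+0+11·20·17=7700 → min 7700 | M₂..M₄: k=2: 0+1020+18·20·3=2100; k=3: 6120+0+18·17·3=7038 → min 2100 | M₃..M₅: k=3: 0+969+20·17·19=7429; k=4: 1020+0+20·3·19=2160 → min 2160.
Length 4: M₁..M₄: k=1: 0+2100+11·18·3=2694; k=2: 3960+1020+11·20·3=5640; k=3: 7700+0+11·17·3=8261 → min 2694 | M₂..M₅: k=2: 0+2160+18·20·19=9000; k=3: 6120+969+18·17·19=12903; k=4: 2100+0+18·3·19=3126 → min 3126.
Top-level splits: k=1: (M₁..M₁)·(M₂..M₅) → 0+3126+11·18·19 = 6888; k=2: (M₁..M₂)·(M₃..M₅) → 3960+2160+11·20·19 = 10300; k=3: (M₁..M₃)·(M₄..M₅) → 7700+969+11·17·19 = 12222; k=4: (M₁..M₄)·(M₅..M₅) → 2694+0+11·3·19 = 3321.
Best split is after M₄, i.e. k = 4.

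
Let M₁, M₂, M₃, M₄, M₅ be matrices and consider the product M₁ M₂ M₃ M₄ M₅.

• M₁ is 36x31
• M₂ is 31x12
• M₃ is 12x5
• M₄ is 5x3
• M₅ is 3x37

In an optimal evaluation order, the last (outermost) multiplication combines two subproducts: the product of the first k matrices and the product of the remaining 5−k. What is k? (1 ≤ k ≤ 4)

4

Adjacent pairs: M₁M₂ = 36·31·12 = 13392; M₂M₃ = 31·12·5 = 1860; M₃M₄ = 12·5·3 = 180; M₄M₅ = 5·3·37 = 555.
Length 3: M₁..M₃: k=1: 0+1860+36·31·5=7440; k=2: 13392+0+36·12·5=15552 → min 7440 | M₂..M₄: k=2: 0+180+31·12·3=1296; k=3: 1860+0+31·5·3=2325 → min 1296 | M₃..M₅: k=3: 0+555+12·5·37=2775; k=4: 180+0+12·3·37=1512 → min 1512.
Length 4: M₁..M₄: k=1: 0+1296+36·31·3=4644; k=2: 13392+180+36·12·3=14868; k=3: 7440+0+36·5·3=7980 → min 4644 | M₂..M₅: k=2: 0+1512+31·12·37=15276; k=3: 1860+555+31·5·37=8150; k=4: 1296+0+31·3·37=4737 → min 4737.
Top-level splits: k=1: (M₁..M₁)·(M₂..M₅) → 0+4737+36·31·37 = 46029; k=2: (M₁..M₂)·(M₃..M₅) → 13392+1512+36·12·37 = 30888; k=3: (M₁..M₃)·(M₄..M₅) → 7440+555+36·5·37 = 14655; k=4: (M₁..M₄)·(M₅..M₅) → 4644+0+36·3·37 = 8640.
Best split is after M₄, i.e. k = 4.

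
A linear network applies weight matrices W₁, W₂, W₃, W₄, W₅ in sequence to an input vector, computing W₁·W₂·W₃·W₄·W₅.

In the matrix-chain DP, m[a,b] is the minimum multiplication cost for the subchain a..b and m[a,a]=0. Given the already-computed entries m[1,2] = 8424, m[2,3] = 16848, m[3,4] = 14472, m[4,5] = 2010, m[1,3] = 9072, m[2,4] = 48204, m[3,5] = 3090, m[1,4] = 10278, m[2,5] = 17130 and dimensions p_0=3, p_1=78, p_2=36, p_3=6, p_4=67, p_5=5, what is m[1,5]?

m[1,5] = min over k∈[1,4] of m[1,k]+m[k+1,5]+p_{0}·p_k·p_{5}.
k=1: 0 + 17130 + 3·78·5 = 18300; k=2: 8424 + 3090 + 3·36·5 = 12054; k=3: 9072 + 2010 + 3·6·5 = 11172; k=4: 10278 + 0 + 3·67·5 = 11283.
Minimum: 11172 at k=3.

11172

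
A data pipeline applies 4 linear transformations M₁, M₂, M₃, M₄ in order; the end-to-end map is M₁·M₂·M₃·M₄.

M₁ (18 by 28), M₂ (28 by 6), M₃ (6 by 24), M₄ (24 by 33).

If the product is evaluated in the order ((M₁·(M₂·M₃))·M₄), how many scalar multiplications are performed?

30384

(M₂·M₃): 28×6 by 6×24 → 28×24, cost 28·6·24 = 4032
(M₁·(M₂·M₃)): 18×28 by 28×24 → 18×24, cost 18·28·24 = 12096; cumulative 16128
((M₁·(M₂·M₃))·M₄): 18×24 by 24×33 → 18×33, cost 18·24·33 = 14256; cumulative 30384
Total: 30384 scalar multiplications.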